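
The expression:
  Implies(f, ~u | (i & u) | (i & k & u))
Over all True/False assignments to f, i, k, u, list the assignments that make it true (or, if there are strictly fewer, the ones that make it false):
is false only for:
  f=True, i=False, k=False, u=True;
  f=True, i=False, k=True, u=True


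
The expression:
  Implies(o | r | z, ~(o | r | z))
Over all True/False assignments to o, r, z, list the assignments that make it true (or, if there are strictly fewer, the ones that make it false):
is true only for:
  o=False, r=False, z=False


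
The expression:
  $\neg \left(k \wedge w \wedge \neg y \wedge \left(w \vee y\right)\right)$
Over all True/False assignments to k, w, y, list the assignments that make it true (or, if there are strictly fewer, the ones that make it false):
is false only for:
  k=True, w=True, y=False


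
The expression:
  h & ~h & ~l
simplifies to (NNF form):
False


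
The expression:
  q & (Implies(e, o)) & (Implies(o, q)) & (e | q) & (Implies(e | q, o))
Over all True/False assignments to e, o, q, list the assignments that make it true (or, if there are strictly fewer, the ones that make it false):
is true only for:
  e=False, o=True, q=True;
  e=True, o=True, q=True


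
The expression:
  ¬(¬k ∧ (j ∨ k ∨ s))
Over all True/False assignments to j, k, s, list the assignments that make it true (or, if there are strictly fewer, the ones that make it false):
is false only for:
  j=False, k=False, s=True;
  j=True, k=False, s=False;
  j=True, k=False, s=True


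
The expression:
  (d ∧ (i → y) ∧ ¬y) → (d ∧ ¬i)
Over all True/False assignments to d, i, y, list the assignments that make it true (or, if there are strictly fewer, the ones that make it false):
is always true.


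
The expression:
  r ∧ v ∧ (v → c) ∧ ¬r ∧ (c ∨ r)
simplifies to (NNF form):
False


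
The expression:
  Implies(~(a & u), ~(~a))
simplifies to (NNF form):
a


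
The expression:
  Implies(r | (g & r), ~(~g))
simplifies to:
g | ~r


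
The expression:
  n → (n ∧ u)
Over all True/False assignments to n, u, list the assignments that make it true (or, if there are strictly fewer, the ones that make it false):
is false only for:
  n=True, u=False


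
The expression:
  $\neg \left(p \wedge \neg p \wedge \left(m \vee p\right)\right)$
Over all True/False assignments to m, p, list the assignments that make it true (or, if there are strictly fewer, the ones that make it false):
is always true.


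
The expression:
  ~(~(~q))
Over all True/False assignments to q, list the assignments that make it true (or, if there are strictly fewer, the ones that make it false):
is true only for:
  q=False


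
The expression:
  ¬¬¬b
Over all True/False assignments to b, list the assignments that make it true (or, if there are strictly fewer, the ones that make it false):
is true only for:
  b=False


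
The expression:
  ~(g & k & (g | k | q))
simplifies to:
~g | ~k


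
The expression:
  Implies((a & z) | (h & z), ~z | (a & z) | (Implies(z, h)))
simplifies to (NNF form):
True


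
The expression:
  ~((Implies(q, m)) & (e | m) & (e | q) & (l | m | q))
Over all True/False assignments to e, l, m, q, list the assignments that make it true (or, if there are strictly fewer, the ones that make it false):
is false only for:
  e=False, l=False, m=True, q=True;
  e=False, l=True, m=True, q=True;
  e=True, l=False, m=True, q=False;
  e=True, l=False, m=True, q=True;
  e=True, l=True, m=False, q=False;
  e=True, l=True, m=True, q=False;
  e=True, l=True, m=True, q=True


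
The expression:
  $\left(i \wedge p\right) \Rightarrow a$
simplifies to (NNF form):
$a \vee \neg i \vee \neg p$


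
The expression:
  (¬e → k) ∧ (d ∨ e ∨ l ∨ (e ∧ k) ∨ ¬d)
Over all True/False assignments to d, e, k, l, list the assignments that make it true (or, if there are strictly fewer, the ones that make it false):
is false only for:
  d=False, e=False, k=False, l=False;
  d=False, e=False, k=False, l=True;
  d=True, e=False, k=False, l=False;
  d=True, e=False, k=False, l=True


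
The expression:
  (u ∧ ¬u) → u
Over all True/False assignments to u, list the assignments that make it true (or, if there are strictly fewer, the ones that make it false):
is always true.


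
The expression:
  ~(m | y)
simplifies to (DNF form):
~m & ~y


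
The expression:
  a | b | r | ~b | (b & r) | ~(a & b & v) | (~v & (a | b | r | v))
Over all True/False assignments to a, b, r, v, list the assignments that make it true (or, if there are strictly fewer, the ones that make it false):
is always true.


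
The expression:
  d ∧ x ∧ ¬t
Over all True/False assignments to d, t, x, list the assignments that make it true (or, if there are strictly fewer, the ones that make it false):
is true only for:
  d=True, t=False, x=True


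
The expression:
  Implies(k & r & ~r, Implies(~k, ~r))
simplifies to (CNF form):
True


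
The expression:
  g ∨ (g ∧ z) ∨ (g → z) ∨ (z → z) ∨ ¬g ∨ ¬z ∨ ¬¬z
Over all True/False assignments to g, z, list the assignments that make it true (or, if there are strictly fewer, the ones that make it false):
is always true.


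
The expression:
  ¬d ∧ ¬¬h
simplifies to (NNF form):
h ∧ ¬d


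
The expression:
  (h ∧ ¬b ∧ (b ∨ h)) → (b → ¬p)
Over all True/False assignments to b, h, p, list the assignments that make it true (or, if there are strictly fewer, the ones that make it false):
is always true.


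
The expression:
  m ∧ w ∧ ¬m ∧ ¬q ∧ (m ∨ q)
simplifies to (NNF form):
False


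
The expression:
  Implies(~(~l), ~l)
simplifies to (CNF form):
~l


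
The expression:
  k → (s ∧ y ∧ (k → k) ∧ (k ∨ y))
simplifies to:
(s ∧ y) ∨ ¬k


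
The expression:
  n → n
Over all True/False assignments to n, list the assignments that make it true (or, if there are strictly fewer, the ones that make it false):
is always true.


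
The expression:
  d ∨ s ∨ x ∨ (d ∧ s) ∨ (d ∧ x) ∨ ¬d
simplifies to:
True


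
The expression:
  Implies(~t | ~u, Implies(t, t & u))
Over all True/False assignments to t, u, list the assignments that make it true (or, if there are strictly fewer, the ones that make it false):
is false only for:
  t=True, u=False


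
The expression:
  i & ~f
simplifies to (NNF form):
i & ~f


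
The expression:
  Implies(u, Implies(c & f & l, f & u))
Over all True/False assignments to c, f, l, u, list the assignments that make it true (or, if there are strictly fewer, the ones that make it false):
is always true.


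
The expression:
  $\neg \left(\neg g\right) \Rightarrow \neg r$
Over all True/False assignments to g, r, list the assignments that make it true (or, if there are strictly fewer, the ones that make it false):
is false only for:
  g=True, r=True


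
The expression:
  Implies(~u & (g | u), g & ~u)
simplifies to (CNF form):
True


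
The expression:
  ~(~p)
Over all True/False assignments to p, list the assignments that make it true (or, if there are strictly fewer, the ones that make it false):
is true only for:
  p=True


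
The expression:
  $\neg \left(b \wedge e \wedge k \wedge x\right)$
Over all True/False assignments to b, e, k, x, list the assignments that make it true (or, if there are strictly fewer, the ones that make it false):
is false only for:
  b=True, e=True, k=True, x=True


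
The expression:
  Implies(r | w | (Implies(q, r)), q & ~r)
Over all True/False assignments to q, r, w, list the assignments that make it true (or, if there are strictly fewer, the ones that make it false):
is true only for:
  q=True, r=False, w=False;
  q=True, r=False, w=True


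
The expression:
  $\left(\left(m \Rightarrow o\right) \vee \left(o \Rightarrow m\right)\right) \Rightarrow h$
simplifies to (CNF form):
$h$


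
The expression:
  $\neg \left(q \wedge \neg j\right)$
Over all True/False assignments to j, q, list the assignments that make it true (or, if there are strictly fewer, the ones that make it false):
is false only for:
  j=False, q=True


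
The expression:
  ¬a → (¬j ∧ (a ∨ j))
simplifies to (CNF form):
a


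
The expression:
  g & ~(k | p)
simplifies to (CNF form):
g & ~k & ~p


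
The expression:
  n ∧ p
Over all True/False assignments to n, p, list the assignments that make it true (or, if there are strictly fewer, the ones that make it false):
is true only for:
  n=True, p=True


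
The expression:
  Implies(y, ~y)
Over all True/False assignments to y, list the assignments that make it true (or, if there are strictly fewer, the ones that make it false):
is true only for:
  y=False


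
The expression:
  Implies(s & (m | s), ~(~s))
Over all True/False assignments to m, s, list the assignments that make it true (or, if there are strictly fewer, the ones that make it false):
is always true.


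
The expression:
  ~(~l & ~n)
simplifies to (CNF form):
l | n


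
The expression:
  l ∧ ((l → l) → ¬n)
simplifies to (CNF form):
l ∧ ¬n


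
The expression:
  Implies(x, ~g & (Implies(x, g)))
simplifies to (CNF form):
~x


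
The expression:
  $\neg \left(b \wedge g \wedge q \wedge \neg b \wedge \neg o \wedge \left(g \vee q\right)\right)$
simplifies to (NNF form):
$\text{True}$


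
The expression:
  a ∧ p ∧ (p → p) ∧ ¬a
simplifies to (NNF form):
False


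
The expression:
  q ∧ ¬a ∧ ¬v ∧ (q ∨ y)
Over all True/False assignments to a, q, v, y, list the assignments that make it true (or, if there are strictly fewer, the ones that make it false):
is true only for:
  a=False, q=True, v=False, y=False;
  a=False, q=True, v=False, y=True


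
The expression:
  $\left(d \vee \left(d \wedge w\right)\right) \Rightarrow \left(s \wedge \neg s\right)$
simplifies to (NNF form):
$\neg d$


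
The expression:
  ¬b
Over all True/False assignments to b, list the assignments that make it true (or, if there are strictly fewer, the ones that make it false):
is true only for:
  b=False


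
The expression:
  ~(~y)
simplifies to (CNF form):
y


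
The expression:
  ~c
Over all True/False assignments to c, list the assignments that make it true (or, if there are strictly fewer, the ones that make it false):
is true only for:
  c=False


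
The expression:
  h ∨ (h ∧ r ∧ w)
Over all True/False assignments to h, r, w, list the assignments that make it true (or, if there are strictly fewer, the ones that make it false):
is true only for:
  h=True, r=False, w=False;
  h=True, r=False, w=True;
  h=True, r=True, w=False;
  h=True, r=True, w=True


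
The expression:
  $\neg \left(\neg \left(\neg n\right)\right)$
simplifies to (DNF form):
$\neg n$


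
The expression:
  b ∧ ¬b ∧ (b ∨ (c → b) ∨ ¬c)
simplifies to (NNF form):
False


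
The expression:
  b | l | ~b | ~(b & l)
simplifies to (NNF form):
True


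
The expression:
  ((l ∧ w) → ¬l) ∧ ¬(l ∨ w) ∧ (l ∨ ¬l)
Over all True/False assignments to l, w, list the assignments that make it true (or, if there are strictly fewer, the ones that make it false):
is true only for:
  l=False, w=False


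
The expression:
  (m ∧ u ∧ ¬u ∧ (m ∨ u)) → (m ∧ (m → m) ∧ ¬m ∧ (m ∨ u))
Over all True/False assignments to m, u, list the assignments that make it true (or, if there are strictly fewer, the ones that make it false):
is always true.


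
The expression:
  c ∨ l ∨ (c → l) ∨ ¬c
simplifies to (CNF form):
True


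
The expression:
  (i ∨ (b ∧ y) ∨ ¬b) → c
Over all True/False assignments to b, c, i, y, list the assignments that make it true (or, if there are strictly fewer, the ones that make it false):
is false only for:
  b=False, c=False, i=False, y=False;
  b=False, c=False, i=False, y=True;
  b=False, c=False, i=True, y=False;
  b=False, c=False, i=True, y=True;
  b=True, c=False, i=False, y=True;
  b=True, c=False, i=True, y=False;
  b=True, c=False, i=True, y=True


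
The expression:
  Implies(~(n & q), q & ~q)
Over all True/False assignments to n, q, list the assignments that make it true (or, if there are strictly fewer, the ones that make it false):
is true only for:
  n=True, q=True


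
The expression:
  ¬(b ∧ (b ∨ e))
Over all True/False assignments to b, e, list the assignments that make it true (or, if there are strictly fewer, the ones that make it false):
is true only for:
  b=False, e=False;
  b=False, e=True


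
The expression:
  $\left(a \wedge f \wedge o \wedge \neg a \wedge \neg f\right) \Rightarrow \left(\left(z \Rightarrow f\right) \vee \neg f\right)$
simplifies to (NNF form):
$\text{True}$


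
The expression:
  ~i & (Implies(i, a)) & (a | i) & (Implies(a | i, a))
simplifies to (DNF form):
a & ~i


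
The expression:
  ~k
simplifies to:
~k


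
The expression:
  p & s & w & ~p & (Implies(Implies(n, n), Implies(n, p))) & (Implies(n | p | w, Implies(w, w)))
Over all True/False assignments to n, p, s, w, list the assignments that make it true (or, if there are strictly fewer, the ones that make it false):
is never true.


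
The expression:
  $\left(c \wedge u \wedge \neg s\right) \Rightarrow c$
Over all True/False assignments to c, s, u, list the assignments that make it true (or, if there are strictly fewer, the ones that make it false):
is always true.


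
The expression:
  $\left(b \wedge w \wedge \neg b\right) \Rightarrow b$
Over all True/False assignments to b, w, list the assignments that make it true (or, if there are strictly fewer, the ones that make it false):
is always true.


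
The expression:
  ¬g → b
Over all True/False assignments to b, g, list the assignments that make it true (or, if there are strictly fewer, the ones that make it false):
is false only for:
  b=False, g=False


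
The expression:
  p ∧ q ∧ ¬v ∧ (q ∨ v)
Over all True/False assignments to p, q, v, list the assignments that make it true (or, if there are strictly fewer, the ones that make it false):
is true only for:
  p=True, q=True, v=False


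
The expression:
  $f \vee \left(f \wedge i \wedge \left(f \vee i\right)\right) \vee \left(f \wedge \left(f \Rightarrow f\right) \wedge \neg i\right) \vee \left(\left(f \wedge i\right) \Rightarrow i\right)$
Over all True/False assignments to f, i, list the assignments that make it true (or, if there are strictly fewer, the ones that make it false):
is always true.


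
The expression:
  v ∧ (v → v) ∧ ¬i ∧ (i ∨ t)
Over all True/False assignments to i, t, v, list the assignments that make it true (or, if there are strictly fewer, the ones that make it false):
is true only for:
  i=False, t=True, v=True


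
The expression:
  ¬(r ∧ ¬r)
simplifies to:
True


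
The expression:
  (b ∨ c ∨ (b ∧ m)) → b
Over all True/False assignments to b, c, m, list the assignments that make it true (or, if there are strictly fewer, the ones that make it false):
is false only for:
  b=False, c=True, m=False;
  b=False, c=True, m=True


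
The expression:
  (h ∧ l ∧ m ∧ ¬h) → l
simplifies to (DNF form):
True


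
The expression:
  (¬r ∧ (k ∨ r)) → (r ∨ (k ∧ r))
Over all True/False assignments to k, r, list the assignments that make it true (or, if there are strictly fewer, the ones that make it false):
is false only for:
  k=True, r=False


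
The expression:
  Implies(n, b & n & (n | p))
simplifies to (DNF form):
b | ~n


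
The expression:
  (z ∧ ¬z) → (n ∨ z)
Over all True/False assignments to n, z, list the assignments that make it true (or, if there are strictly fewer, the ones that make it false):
is always true.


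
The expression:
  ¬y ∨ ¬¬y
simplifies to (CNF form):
True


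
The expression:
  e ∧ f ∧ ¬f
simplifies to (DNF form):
False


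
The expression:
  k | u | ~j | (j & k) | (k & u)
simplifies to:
k | u | ~j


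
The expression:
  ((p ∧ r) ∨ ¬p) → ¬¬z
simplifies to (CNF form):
(p ∨ z) ∧ (z ∨ ¬r)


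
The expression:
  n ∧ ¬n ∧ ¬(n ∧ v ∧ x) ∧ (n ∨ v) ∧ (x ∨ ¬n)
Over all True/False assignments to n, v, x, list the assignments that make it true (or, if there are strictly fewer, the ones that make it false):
is never true.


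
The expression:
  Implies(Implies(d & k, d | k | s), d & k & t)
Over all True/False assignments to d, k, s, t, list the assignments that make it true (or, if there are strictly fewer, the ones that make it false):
is true only for:
  d=True, k=True, s=False, t=True;
  d=True, k=True, s=True, t=True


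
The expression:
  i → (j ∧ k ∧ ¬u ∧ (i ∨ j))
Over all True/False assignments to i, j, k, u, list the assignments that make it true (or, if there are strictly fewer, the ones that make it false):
is false only for:
  i=True, j=False, k=False, u=False;
  i=True, j=False, k=False, u=True;
  i=True, j=False, k=True, u=False;
  i=True, j=False, k=True, u=True;
  i=True, j=True, k=False, u=False;
  i=True, j=True, k=False, u=True;
  i=True, j=True, k=True, u=True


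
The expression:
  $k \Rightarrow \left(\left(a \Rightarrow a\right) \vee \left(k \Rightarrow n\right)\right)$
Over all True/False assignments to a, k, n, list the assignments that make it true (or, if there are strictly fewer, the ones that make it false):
is always true.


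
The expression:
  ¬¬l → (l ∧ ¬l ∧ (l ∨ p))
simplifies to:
¬l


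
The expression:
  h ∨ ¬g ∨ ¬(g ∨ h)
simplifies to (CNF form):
h ∨ ¬g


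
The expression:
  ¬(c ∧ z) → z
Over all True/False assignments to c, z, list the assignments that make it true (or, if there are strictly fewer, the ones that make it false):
is true only for:
  c=False, z=True;
  c=True, z=True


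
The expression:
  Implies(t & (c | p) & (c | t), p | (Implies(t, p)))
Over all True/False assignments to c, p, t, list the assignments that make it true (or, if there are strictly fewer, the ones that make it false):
is false only for:
  c=True, p=False, t=True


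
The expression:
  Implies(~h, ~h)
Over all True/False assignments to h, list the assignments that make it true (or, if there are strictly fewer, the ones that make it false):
is always true.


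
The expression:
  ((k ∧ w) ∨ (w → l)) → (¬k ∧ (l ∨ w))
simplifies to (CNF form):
¬k ∧ (l ∨ w)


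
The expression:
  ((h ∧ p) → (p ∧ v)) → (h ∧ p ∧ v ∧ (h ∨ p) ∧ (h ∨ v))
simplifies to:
h ∧ p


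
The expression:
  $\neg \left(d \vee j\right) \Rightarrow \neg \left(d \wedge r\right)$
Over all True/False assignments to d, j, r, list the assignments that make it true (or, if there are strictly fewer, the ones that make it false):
is always true.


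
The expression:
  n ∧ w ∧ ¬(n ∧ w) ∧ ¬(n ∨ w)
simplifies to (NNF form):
False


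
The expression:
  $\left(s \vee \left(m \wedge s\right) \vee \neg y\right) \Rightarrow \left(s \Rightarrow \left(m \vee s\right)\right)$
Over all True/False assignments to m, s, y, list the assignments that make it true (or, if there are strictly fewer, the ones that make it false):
is always true.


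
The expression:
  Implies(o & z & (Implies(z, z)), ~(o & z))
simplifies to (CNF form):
~o | ~z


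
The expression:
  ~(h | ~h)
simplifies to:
False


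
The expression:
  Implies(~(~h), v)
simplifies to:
v | ~h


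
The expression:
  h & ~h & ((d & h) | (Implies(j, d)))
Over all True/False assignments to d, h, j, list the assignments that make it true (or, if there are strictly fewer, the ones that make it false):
is never true.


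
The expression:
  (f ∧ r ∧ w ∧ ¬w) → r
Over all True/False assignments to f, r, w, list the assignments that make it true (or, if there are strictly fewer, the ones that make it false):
is always true.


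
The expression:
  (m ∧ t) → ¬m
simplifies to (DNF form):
¬m ∨ ¬t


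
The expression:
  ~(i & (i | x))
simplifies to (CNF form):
~i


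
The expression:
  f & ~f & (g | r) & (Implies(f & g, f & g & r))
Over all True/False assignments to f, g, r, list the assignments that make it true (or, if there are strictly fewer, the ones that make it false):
is never true.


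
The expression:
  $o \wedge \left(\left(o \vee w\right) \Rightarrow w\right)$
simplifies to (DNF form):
$o \wedge w$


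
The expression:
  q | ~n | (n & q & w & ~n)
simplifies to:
q | ~n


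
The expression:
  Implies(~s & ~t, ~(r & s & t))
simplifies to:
True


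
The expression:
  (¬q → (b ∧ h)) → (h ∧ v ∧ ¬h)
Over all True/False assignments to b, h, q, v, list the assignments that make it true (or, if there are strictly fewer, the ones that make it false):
is true only for:
  b=False, h=False, q=False, v=False;
  b=False, h=False, q=False, v=True;
  b=False, h=True, q=False, v=False;
  b=False, h=True, q=False, v=True;
  b=True, h=False, q=False, v=False;
  b=True, h=False, q=False, v=True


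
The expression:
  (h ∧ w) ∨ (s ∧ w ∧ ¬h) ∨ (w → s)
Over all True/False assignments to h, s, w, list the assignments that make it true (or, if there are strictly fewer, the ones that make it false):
is false only for:
  h=False, s=False, w=True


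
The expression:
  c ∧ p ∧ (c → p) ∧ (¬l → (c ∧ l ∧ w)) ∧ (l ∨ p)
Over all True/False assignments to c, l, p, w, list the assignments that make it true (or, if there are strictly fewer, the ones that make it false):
is true only for:
  c=True, l=True, p=True, w=False;
  c=True, l=True, p=True, w=True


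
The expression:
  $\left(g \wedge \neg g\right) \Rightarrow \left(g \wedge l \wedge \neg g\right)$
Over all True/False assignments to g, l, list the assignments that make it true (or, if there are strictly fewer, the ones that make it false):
is always true.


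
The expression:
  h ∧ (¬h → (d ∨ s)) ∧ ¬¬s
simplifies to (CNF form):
h ∧ s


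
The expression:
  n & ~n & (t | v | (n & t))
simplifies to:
False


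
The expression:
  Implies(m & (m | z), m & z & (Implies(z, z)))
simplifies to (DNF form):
z | ~m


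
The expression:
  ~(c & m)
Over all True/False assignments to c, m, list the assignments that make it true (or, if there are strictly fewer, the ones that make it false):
is false only for:
  c=True, m=True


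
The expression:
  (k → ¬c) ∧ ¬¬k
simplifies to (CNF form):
k ∧ ¬c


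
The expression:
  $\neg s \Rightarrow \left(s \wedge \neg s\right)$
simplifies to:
$s$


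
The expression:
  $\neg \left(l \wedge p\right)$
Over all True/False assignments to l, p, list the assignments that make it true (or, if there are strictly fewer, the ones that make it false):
is false only for:
  l=True, p=True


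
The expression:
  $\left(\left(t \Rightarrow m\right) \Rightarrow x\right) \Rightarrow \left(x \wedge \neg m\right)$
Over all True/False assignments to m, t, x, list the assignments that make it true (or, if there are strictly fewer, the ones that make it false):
is false only for:
  m=False, t=True, x=False;
  m=True, t=False, x=True;
  m=True, t=True, x=True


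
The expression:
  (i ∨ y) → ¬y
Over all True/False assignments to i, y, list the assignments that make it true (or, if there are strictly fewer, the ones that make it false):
is true only for:
  i=False, y=False;
  i=True, y=False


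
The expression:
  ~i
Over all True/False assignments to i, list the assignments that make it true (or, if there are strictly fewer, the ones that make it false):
is true only for:
  i=False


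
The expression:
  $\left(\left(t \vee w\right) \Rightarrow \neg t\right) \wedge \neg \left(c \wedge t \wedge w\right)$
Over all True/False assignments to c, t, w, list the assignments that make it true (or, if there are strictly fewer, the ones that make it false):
is true only for:
  c=False, t=False, w=False;
  c=False, t=False, w=True;
  c=True, t=False, w=False;
  c=True, t=False, w=True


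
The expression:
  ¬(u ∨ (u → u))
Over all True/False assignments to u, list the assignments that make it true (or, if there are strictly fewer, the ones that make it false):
is never true.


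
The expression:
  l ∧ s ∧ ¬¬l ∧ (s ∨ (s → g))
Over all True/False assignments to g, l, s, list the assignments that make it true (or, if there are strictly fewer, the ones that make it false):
is true only for:
  g=False, l=True, s=True;
  g=True, l=True, s=True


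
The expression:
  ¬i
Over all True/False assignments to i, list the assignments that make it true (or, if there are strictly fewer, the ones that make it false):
is true only for:
  i=False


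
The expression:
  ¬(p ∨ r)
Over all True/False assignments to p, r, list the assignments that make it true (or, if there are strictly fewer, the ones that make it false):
is true only for:
  p=False, r=False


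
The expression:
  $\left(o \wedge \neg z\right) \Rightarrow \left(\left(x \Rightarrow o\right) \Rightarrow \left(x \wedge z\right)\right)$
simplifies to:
$z \vee \neg o$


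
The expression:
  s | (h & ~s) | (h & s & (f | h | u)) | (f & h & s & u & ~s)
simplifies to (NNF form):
h | s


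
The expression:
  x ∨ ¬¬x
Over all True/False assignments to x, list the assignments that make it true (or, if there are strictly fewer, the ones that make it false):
is true only for:
  x=True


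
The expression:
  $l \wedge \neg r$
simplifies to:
$l \wedge \neg r$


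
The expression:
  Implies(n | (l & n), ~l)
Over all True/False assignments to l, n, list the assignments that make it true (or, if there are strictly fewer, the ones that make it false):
is false only for:
  l=True, n=True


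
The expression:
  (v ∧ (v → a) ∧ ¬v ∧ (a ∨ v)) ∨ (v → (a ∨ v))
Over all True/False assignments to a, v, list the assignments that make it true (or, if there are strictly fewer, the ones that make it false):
is always true.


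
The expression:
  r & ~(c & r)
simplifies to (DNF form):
r & ~c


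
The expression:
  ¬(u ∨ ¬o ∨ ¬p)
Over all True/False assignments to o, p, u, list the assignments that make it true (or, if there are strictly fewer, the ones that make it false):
is true only for:
  o=True, p=True, u=False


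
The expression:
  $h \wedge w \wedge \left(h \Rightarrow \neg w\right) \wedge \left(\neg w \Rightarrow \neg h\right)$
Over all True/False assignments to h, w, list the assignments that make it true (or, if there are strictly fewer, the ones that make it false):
is never true.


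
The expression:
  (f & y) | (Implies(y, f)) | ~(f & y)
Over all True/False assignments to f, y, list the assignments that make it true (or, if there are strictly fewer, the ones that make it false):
is always true.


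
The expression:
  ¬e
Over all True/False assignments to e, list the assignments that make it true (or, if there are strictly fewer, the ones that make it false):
is true only for:
  e=False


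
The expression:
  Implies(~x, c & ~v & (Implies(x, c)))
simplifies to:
x | (c & ~v)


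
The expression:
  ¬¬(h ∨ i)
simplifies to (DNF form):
h ∨ i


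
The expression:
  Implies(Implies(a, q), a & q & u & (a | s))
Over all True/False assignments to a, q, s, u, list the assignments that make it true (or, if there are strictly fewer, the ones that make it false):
is true only for:
  a=True, q=False, s=False, u=False;
  a=True, q=False, s=False, u=True;
  a=True, q=False, s=True, u=False;
  a=True, q=False, s=True, u=True;
  a=True, q=True, s=False, u=True;
  a=True, q=True, s=True, u=True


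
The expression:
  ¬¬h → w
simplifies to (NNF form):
w ∨ ¬h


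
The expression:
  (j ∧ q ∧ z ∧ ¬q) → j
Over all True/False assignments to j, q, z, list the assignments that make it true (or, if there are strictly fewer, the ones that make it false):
is always true.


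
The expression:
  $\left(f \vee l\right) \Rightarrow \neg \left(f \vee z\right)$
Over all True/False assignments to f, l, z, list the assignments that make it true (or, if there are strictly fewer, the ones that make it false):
is true only for:
  f=False, l=False, z=False;
  f=False, l=False, z=True;
  f=False, l=True, z=False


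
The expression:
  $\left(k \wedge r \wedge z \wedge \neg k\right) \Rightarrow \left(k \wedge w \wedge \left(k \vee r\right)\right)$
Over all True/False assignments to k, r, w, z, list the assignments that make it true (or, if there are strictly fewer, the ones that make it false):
is always true.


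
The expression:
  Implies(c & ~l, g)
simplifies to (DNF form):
g | l | ~c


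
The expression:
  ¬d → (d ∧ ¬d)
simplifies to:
d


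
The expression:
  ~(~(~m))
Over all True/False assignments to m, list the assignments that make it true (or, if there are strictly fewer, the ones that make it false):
is true only for:
  m=False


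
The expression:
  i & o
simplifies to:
i & o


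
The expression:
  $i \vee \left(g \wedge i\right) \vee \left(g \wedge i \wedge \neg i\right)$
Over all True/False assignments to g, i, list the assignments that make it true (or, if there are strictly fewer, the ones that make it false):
is true only for:
  g=False, i=True;
  g=True, i=True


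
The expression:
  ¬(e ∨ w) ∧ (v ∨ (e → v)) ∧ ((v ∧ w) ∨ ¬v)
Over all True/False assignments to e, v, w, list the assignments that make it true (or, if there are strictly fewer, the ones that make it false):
is true only for:
  e=False, v=False, w=False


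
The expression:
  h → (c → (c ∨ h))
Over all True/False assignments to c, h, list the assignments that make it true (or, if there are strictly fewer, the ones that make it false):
is always true.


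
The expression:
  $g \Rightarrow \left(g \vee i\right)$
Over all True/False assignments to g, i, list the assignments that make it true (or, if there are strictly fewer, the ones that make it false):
is always true.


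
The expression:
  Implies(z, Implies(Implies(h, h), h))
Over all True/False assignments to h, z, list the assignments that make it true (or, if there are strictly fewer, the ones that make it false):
is false only for:
  h=False, z=True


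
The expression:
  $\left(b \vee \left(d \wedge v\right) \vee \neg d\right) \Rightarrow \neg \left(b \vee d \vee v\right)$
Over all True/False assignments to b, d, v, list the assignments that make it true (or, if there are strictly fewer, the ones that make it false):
is true only for:
  b=False, d=False, v=False;
  b=False, d=True, v=False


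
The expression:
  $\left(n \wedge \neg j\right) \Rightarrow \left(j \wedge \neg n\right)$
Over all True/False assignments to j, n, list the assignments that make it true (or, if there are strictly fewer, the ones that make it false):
is false only for:
  j=False, n=True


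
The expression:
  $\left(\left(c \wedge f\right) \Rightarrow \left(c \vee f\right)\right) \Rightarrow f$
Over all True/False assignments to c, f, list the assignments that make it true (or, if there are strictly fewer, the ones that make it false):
is true only for:
  c=False, f=True;
  c=True, f=True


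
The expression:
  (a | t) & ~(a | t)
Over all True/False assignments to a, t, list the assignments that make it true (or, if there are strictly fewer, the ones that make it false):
is never true.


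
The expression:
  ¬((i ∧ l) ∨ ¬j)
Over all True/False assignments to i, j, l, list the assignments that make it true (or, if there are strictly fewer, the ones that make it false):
is true only for:
  i=False, j=True, l=False;
  i=False, j=True, l=True;
  i=True, j=True, l=False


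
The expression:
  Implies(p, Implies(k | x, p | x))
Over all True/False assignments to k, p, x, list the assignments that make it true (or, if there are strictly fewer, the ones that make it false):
is always true.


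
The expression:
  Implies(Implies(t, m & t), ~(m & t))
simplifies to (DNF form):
~m | ~t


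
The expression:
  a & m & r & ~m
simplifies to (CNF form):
False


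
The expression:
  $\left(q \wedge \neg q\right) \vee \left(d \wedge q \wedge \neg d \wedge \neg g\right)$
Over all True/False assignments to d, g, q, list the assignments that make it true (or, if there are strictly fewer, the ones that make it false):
is never true.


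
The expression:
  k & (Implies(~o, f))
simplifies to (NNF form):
k & (f | o)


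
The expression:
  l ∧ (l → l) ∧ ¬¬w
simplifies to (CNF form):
l ∧ w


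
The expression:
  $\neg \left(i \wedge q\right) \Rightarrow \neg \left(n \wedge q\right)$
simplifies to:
$i \vee \neg n \vee \neg q$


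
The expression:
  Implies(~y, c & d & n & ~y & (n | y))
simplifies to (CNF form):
(c | y) & (d | y) & (n | y)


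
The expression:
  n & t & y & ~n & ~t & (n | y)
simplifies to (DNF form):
False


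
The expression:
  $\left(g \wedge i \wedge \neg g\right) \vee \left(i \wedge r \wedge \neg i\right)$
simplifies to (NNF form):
$\text{False}$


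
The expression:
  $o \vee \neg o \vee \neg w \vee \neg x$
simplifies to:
$\text{True}$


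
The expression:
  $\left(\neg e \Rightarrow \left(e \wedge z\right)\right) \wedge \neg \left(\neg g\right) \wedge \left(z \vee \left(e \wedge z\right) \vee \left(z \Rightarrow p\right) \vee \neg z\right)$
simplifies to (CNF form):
$e \wedge g$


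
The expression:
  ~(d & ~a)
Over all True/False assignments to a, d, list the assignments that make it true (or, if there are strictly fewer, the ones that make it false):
is false only for:
  a=False, d=True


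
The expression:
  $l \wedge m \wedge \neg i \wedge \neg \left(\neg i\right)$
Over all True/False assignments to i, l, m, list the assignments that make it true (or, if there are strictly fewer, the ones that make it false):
is never true.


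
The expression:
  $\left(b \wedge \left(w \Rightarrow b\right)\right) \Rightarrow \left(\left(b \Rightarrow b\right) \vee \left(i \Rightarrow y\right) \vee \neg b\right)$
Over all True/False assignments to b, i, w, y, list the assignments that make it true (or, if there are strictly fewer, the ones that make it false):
is always true.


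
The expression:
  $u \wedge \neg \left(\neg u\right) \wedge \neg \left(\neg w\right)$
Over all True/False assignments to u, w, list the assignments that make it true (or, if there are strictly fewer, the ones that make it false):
is true only for:
  u=True, w=True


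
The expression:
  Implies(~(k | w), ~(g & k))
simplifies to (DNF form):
True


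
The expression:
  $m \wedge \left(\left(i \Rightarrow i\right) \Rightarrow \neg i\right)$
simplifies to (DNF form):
$m \wedge \neg i$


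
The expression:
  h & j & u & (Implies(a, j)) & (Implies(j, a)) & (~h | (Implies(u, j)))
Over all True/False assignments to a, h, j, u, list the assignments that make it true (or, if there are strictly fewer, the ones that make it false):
is true only for:
  a=True, h=True, j=True, u=True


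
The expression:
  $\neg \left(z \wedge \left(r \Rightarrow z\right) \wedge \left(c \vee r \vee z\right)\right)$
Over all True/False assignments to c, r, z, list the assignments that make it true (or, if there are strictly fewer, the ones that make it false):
is true only for:
  c=False, r=False, z=False;
  c=False, r=True, z=False;
  c=True, r=False, z=False;
  c=True, r=True, z=False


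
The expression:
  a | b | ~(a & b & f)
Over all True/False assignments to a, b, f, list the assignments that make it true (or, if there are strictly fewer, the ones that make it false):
is always true.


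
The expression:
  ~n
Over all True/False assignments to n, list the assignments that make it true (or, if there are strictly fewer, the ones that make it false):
is true only for:
  n=False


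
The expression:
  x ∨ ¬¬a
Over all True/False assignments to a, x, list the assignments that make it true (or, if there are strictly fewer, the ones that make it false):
is false only for:
  a=False, x=False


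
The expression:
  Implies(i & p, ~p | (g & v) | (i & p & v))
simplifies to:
v | ~i | ~p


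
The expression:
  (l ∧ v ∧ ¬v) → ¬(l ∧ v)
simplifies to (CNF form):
True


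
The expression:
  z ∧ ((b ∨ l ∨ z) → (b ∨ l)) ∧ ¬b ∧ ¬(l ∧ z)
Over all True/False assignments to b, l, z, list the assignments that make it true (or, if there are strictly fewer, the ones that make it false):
is never true.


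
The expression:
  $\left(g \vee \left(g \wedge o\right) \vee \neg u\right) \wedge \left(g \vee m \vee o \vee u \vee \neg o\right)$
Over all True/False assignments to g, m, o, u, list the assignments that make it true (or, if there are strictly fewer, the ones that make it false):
is false only for:
  g=False, m=False, o=False, u=True;
  g=False, m=False, o=True, u=True;
  g=False, m=True, o=False, u=True;
  g=False, m=True, o=True, u=True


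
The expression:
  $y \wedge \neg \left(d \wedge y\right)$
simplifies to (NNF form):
$y \wedge \neg d$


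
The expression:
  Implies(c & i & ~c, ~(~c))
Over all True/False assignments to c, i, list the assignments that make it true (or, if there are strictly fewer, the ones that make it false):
is always true.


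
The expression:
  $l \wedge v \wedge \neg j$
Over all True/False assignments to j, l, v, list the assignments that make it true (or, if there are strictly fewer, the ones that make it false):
is true only for:
  j=False, l=True, v=True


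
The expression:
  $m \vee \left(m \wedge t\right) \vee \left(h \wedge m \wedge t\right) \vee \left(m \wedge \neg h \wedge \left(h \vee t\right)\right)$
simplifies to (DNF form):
$m$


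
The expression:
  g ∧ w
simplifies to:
g ∧ w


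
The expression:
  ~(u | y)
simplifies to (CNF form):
~u & ~y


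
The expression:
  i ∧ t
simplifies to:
i ∧ t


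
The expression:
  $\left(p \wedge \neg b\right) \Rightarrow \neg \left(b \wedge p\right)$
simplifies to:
$\text{True}$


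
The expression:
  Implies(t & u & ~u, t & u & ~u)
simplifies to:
True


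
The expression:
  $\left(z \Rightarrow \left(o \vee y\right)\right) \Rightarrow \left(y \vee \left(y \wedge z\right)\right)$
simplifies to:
$y \vee \left(z \wedge \neg o\right)$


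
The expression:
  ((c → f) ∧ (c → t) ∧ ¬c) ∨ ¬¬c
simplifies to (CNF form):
True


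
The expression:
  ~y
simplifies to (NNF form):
~y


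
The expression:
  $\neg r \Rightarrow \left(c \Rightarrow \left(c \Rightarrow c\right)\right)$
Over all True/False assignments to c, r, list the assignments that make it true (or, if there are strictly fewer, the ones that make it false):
is always true.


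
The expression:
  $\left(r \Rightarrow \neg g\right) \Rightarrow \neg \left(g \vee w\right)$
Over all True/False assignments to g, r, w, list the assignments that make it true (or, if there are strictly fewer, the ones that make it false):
is true only for:
  g=False, r=False, w=False;
  g=False, r=True, w=False;
  g=True, r=True, w=False;
  g=True, r=True, w=True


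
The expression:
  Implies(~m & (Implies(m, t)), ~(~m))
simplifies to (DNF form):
m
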